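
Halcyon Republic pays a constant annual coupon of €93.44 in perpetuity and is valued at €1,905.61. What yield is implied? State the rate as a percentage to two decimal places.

4.90%

P = C/r ⇒ r = C/P = €93.44/€1,905.61 = 0.049034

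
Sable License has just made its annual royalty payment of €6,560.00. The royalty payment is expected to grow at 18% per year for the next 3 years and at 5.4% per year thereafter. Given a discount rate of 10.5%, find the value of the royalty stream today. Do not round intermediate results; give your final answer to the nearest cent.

D_1 = 7740.80000
D_2 = 9134.14400
D_3 = 10778.28992
Terminal value at year 3: TV = D_3×(1+g_2)/(r−g_2) = 11360.31758/0.051 = 222751.32501
P_0 = D_1/(1+r)^1 + D_2/(1+r)^2 + D_3/(1+r)^3 + TV/(1+r)^3
    = 7005.24887 + 7480.71825 + 7988.45931 + 165094.82567 = 187569.25209

€187569.25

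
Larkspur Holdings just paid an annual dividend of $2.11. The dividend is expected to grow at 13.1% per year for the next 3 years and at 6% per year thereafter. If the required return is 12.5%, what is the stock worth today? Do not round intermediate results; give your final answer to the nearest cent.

$41.36

D_1 = 2.38641
D_2 = 2.69903
D_3 = 3.05260
Terminal value at year 3: TV = D_3×(1+g_2)/(r−g_2) = 3.23576/0.065 = 49.78090
P_0 = D_1/(1+r)^1 + D_2/(1+r)^2 + D_3/(1+r)^3 + TV/(1+r)^3
    = 2.12125 + 2.13257 + 2.14394 + 34.96272 = 41.36048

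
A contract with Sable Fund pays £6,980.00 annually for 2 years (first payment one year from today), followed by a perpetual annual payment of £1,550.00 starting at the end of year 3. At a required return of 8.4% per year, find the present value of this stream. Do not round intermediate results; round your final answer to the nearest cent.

£28082.66

PV of 2-year annuity: £6,980.00 × [1 − (1+0.084)^−2] / 0.084 = 12379.25682
Perpetuity value at year 2: £1,550.00 / 0.084 = 18452.38095
PV of perpetuity: 18452.38095 / (1+0.084)^2 = 15703.40558
Total PV = 12379.25682 + 15703.40558 = 28082.66240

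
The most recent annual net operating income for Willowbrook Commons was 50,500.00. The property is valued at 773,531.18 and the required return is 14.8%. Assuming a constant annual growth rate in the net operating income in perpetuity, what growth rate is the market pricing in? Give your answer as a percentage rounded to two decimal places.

7.76%

P = D₀(1+g)/(r−g) ⇒ P(r−g) = D₀(1+g) ⇒ g(P+D₀) = P·r − D₀
g = (P·r − D₀)/(P + D₀) = (773,531.18×0.148 − 50,500.00) / (773,531.18 + 50,500.00) = 0.077646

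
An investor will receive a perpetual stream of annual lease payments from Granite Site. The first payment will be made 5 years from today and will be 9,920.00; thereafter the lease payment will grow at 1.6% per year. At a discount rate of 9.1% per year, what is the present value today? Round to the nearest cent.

93357.97

Value at end of year 4: C₁ / (r − g) = 9,920.00 / (0.091 − 0.016) = 132,266.6667
Discount to today: PV = 132,266.6667 / (1 + 0.091)^4 = 132,266.6667 / 1.416769 = 93,357.97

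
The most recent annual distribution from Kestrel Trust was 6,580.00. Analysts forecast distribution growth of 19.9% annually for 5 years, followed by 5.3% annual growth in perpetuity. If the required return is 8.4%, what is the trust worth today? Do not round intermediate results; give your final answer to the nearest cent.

415009.39

D_1 = 7889.42000
D_2 = 9459.41458
D_3 = 11341.83808
D_4 = 13598.86386
D_5 = 16305.03777
Terminal value at year 5: TV = D_5×(1+g_2)/(r−g_2) = 17169.20477/0.031 = 553845.31514
P_0 = D_1/(1+r)^1 + D_2/(1+r)^2 + D_3/(1+r)^3 + D_4/(1+r)^4 + D_5/(1+r)^5 + TV/(1+r)^5
    = 7278.06273 + 8050.18193 + 8904.21415 + 9848.84941 + 10893.69967 + 370034.37922 = 415009.38711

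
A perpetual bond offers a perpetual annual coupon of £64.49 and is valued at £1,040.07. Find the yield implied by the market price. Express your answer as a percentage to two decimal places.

6.20%

P = C/r ⇒ r = C/P = £64.49/£1,040.07 = 0.062005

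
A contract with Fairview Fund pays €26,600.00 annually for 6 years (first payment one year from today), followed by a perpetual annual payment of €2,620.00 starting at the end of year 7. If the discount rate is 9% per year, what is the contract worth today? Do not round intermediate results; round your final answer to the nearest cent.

€136683.44

PV of 6-year annuity: €26,600.00 × [1 − (1+0.09)^−6] / 0.09 = 119325.43450
Perpetuity value at year 6: €2,620.00 / 0.09 = 29111.11111
PV of perpetuity: 29111.11111 / (1+0.09)^6 = 17358.00440
Total PV = 119325.43450 + 17358.00440 = 136683.43890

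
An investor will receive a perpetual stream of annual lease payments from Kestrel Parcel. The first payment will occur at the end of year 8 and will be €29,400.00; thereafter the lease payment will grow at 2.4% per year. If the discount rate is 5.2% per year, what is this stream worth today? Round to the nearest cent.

€736341.23

Value at end of year 7: C₁ / (r − g) = €29,400.00 / (0.052 − 0.024) = €1,050,000.0000
Discount to today: PV = €1,050,000.0000 / (1 + 0.052)^7 = €1,050,000.0000 / 1.425969 = €736,341.23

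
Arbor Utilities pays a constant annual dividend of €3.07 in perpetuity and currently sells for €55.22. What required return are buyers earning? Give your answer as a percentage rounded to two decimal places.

5.56%

P = C/r ⇒ r = C/P = €3.07/€55.22 = 0.055596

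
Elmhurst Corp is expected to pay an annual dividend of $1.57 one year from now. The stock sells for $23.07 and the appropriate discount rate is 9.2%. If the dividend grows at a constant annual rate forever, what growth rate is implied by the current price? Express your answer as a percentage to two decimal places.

P = D₁/(r−g) ⇒ g = r − D₁/P = 0.092 − $1.57/$23.07 = 0.023946

2.39%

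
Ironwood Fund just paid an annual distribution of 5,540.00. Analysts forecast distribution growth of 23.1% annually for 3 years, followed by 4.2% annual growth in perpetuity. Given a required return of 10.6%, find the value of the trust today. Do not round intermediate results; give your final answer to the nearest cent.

D_1 = 6819.74000
D_2 = 8395.09994
D_3 = 10334.36803
Terminal value at year 3: TV = D_3×(1+g_2)/(r−g_2) = 10768.41148/0.064 = 168256.42943
P_0 = D_1/(1+r)^1 + D_2/(1+r)^2 + D_3/(1+r)^3 + TV/(1+r)^3
    = 6166.13020 + 6863.02556 + 7638.68397 + 124367.32338 = 145035.16312

145035.16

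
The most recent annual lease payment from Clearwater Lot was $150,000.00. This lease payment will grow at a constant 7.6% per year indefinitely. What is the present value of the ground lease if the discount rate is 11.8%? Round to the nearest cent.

$3842857.14

D₁ = D₀ × (1 + g) = $150,000.00 × 1.076 = $161,400.0000
Growing perpetuity: P = D₁ / (r − g) = $161,400.0000 / (0.118 − 0.076) = $3,842,857.14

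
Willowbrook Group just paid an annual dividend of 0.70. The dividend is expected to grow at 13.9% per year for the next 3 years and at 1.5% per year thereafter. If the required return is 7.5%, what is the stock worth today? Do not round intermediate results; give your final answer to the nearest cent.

16.45

D_1 = 0.79730
D_2 = 0.90812
D_3 = 1.03435
Terminal value at year 3: TV = D_3×(1+g_2)/(r−g_2) = 1.04987/0.06 = 17.49782
P_0 = D_1/(1+r)^1 + D_2/(1+r)^2 + D_3/(1+r)^3 + TV/(1+r)^3
    = 0.74167 + 0.78583 + 0.83261 + 14.08506 = 16.44518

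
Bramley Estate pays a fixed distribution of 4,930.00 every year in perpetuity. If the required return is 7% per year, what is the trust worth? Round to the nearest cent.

Level perpetuity: PV = C / r = 4,930.00 / 0.07 = 70,428.57

70428.57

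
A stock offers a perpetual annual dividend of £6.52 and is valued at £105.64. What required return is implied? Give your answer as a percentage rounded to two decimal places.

6.17%

P = C/r ⇒ r = C/P = £6.52/£105.64 = 0.061719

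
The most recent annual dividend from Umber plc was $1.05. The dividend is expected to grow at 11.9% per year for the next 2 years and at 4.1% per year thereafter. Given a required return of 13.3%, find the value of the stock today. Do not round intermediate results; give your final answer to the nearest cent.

D_1 = 1.17495
D_2 = 1.31477
Terminal value at year 2: TV = D_2×(1+g_2)/(r−g_2) = 1.36867/0.092 = 14.87690
P_0 = D_1/(1+r)^1 + D_2/(1+r)^2 + TV/(1+r)^2
    = 1.03703 + 1.02421 + 11.58918 = 13.65041

$13.65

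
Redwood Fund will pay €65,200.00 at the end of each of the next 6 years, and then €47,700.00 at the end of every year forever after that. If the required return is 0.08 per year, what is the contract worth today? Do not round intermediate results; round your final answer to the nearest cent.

PV of 6-year annuity: €65,200.00 × [1 − (1+0.08)^−6] / 0.08 = 301411.75409
Perpetuity value at year 6: €47,700.00 / 0.08 = 596250.00000
PV of perpetuity: 596250.00000 / (1+0.08)^6 = 375738.64003
Total PV = 301411.75409 + 375738.64003 = 677150.39412

€677150.39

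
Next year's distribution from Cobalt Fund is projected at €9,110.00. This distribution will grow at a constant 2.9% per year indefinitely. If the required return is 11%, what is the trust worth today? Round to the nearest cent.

Growing perpetuity: P = D₁ / (r − g) = €9,110.0000 / (0.11 − 0.029) = €112,469.14

€112469.14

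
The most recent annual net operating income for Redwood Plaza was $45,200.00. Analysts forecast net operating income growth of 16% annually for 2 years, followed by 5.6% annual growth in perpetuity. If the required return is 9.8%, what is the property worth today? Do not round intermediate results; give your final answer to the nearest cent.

$1366624.69

D_1 = 52432.00000
D_2 = 60821.12000
Terminal value at year 2: TV = D_2×(1+g_2)/(r−g_2) = 64227.10272/0.042 = 1529216.73143
P_0 = D_1/(1+r)^1 + D_2/(1+r)^2 + TV/(1+r)^2
    = 47752.27687 + 50448.67137 + 1268423.73734 = 1366624.68558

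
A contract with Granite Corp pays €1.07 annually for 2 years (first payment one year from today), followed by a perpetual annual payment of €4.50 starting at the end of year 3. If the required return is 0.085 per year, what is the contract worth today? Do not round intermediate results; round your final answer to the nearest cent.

€46.87

PV of 2-year annuity: €1.07 × [1 − (1+0.085)^−2] / 0.085 = 1.89509
Perpetuity value at year 2: €4.50 / 0.085 = 52.94118
PV of perpetuity: 52.94118 / (1+0.085)^2 = 44.97116
Total PV = 1.89509 + 44.97116 = 46.86625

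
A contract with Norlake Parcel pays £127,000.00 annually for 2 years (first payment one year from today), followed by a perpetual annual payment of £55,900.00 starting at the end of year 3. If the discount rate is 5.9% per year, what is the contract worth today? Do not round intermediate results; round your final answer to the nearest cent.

PV of 2-year annuity: £127,000.00 × [1 − (1+0.059)^−2] / 0.059 = 233167.57038
Perpetuity value at year 2: £55,900.00 / 0.059 = 947457.62712
PV of perpetuity: 947457.62712 / (1+0.059)^2 = 844827.17685
Total PV = 233167.57038 + 844827.17685 = 1077994.74723

£1077994.75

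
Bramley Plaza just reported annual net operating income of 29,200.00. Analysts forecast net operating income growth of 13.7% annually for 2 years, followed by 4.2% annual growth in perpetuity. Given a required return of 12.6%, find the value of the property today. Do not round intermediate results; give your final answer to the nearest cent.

D_1 = 33200.40000
D_2 = 37748.85480
Terminal value at year 2: TV = D_2×(1+g_2)/(r−g_2) = 39334.30670/0.084 = 468265.55597
P_0 = D_1/(1+r)^1 + D_2/(1+r)^2 + TV/(1+r)^2
    = 29485.25755 + 29773.30181 + 369330.72002 = 428589.27937

428589.28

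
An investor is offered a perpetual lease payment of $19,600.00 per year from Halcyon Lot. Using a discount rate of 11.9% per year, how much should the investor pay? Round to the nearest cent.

$164705.88

Level perpetuity: PV = C / r = $19,600.00 / 0.119 = $164,705.88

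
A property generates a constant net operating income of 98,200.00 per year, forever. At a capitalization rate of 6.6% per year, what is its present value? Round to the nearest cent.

1487878.79

Level perpetuity: PV = C / r = 98,200.00 / 0.066 = 1,487,878.79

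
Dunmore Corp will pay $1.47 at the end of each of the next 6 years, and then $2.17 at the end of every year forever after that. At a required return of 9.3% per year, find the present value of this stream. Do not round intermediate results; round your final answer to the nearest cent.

$20.22

PV of 6-year annuity: $1.47 × [1 − (1+0.093)^−6] / 0.093 = 6.53573
Perpetuity value at year 6: $2.17 / 0.093 = 23.33333
PV of perpetuity: 23.33333 / (1+0.093)^6 = 13.68535
Total PV = 6.53573 + 13.68535 = 20.22108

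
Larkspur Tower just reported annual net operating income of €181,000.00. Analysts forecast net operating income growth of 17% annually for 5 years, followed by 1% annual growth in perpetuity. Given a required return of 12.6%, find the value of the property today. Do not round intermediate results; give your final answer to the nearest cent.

D_1 = 211770.00000
D_2 = 247770.90000
D_3 = 289891.95300
D_4 = 339173.58501
D_5 = 396833.09446
Terminal value at year 5: TV = D_5×(1+g_2)/(r−g_2) = 400801.42541/0.116 = 3455184.70178
P_0 = D_1/(1+r)^1 + D_2/(1+r)^2 + D_3/(1+r)^3 + D_4/(1+r)^4 + D_5/(1+r)^5 + TV/(1+r)^5
    = 188072.82416 + 195422.02865 + 203058.41343 + 210993.20046 + 219238.05021 + 1908883.02337 = 2925667.54027

€2925667.54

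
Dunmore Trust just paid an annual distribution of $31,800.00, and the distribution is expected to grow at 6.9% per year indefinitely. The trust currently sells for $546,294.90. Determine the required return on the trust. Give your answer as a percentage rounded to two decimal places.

13.12%

D₁ = $31,800.00 × 1.069 = $33,994.2000
P = D₁/(r − g) ⇒ r = D₁/P + g = $33,994.2000/$546,294.90 + 0.069 = 0.062227 + 0.069 = 0.131227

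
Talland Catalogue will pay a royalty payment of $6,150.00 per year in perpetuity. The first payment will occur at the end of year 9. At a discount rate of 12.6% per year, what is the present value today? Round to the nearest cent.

$18888.50

Value at end of year 8: C / r = $6,150.00 / 0.126 = $48,809.5238
Discount to today: PV = $48,809.5238 / (1 + 0.126)^8 = $48,809.5238 / 2.584087 = $18,888.50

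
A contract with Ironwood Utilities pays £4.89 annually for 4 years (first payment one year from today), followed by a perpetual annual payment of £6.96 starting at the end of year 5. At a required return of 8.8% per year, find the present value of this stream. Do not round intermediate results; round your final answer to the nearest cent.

PV of 4-year annuity: £4.89 × [1 − (1+0.088)^−4] / 0.088 = 15.91203
Perpetuity value at year 4: £6.96 / 0.088 = 79.09091
PV of perpetuity: 79.09091 / (1+0.088)^4 = 56.44312
Total PV = 15.91203 + 56.44312 = 72.35514

£72.36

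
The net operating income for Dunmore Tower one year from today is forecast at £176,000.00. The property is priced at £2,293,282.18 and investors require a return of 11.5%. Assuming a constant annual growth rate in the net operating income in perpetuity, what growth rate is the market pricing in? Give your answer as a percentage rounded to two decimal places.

3.83%

P = D₁/(r−g) ⇒ g = r − D₁/P = 0.115 − £176,000.00/£2,293,282.18 = 0.038254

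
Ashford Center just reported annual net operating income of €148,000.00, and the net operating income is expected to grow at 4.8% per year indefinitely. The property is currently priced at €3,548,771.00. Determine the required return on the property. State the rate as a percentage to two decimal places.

9.17%

D₁ = €148,000.00 × 1.048 = €155,104.0000
P = D₁/(r − g) ⇒ r = D₁/P + g = €155,104.0000/€3,548,771.00 + 0.048 = 0.043706 + 0.048 = 0.091706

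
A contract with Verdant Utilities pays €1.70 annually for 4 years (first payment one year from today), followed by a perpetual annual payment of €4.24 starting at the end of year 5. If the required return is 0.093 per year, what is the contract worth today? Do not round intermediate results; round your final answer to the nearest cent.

€37.42

PV of 4-year annuity: €1.70 × [1 − (1+0.093)^−4] / 0.093 = 5.47145
Perpetuity value at year 4: €4.24 / 0.093 = 45.59140
PV of perpetuity: 45.59140 / (1+0.093)^4 = 31.94495
Total PV = 5.47145 + 31.94495 = 37.41641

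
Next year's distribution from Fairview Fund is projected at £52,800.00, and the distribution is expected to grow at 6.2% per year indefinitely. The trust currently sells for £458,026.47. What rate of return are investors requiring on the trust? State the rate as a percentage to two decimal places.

P = D₁/(r − g) ⇒ r = D₁/P + g = £52,800.0000/£458,026.47 + 0.062 = 0.115277 + 0.062 = 0.177277

17.73%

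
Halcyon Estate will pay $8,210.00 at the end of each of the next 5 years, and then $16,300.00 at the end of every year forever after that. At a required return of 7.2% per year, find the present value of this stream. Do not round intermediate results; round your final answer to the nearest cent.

$193395.17

PV of 5-year annuity: $8,210.00 × [1 − (1+0.072)^−5] / 0.072 = 33483.12124
Perpetuity value at year 5: $16,300.00 / 0.072 = 226388.88889
PV of perpetuity: 226388.88889 / (1+0.072)^5 = 159912.04647
Total PV = 33483.12124 + 159912.04647 = 193395.16771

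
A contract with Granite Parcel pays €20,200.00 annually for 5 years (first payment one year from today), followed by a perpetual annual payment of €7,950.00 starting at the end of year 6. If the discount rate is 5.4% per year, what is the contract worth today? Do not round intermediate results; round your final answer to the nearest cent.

€199676.97

PV of 5-year annuity: €20,200.00 × [1 − (1+0.054)^−5] / 0.054 = 86496.80497
Perpetuity value at year 5: €7,950.00 / 0.054 = 147222.22222
PV of perpetuity: 147222.22222 / (1+0.054)^5 = 113180.16284
Total PV = 86496.80497 + 113180.16284 = 199676.96781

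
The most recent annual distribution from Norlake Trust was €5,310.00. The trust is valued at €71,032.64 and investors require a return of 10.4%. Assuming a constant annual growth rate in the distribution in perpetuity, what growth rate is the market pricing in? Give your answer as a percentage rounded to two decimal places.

P = D₀(1+g)/(r−g) ⇒ P(r−g) = D₀(1+g) ⇒ g(P+D₀) = P·r − D₀
g = (P·r − D₀)/(P + D₀) = (€71,032.64×0.104 − €5,310.00) / (€71,032.64 + €5,310.00) = 0.027211

2.72%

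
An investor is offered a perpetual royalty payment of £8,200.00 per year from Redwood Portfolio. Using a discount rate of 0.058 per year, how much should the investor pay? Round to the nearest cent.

Level perpetuity: PV = C / r = £8,200.00 / 0.058 = £141,379.31

£141379.31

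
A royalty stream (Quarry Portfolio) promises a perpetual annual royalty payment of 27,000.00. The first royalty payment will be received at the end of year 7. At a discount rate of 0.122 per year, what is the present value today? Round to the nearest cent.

Value at end of year 6: C / r = 27,000.00 / 0.122 = 221,311.4754
Discount to today: PV = 221,311.4754 / (1 + 0.122)^6 = 221,311.4754 / 1.995065 = 110,929.43

110929.43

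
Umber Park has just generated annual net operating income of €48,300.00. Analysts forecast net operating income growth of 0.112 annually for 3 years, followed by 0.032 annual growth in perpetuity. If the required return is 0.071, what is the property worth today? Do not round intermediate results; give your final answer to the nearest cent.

D_1 = 53709.60000
D_2 = 59725.07520
D_3 = 66414.28362
Terminal value at year 3: TV = D_3×(1+g_2)/(r−g_2) = 68539.54070/0.039 = 1757424.12047
P_0 = D_1/(1+r)^1 + D_2/(1+r)^2 + D_3/(1+r)^3 + TV/(1+r)^3
    = 50149.01961 + 52068.82335 + 54062.12097 + 1430566.89342 = 1586846.85734

€1586846.86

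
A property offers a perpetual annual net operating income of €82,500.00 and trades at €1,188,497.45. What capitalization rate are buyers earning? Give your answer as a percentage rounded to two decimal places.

6.94%

P = C/r ⇒ r = C/P = €82,500.00/€1,188,497.45 = 0.069415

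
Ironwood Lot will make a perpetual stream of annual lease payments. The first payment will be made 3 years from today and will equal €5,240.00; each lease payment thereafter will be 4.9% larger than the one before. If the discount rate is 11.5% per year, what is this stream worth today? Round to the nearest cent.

Value at end of year 2: C₁ / (r − g) = €5,240.00 / (0.115 − 0.049) = €79,393.9394
Discount to today: PV = €79,393.9394 / (1 + 0.115)^2 = €79,393.9394 / 1.243225 = €63,861.28

€63861.28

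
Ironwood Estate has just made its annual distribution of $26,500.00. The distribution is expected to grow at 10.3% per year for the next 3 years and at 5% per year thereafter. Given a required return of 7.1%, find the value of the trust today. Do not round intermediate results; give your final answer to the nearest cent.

$1531697.50

D_1 = 29229.50000
D_2 = 32240.13850
D_3 = 35560.87277
Terminal value at year 3: TV = D_3×(1+g_2)/(r−g_2) = 37338.91640/0.021 = 1778043.63828
P_0 = D_1/(1+r)^1 + D_2/(1+r)^2 + D_3/(1+r)^3 + TV/(1+r)^3
    = 27291.78338 + 28107.22415 + 28947.02917 + 1447351.45850 = 1531697.49520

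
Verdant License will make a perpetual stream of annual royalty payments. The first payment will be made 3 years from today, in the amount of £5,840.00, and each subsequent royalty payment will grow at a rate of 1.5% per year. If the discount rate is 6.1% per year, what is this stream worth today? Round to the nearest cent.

Value at end of year 2: C₁ / (r − g) = £5,840.00 / (0.061 − 0.015) = £126,956.5217
Discount to today: PV = £126,956.5217 / (1 + 0.061)^2 = £126,956.5217 / 1.125721 = £112,777.96

£112777.96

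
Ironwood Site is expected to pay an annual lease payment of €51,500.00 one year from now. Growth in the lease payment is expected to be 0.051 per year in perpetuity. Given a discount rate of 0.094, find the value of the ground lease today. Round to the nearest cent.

Growing perpetuity: P = D₁ / (r − g) = €51,500.0000 / (0.094 − 0.051) = €1,197,674.42

€1197674.42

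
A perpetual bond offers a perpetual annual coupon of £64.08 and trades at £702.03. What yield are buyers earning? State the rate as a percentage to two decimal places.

9.13%

P = C/r ⇒ r = C/P = £64.08/£702.03 = 0.091278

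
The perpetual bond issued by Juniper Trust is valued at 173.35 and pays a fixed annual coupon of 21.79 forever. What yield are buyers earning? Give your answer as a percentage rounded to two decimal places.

12.57%

P = C/r ⇒ r = C/P = 21.79/173.35 = 0.125699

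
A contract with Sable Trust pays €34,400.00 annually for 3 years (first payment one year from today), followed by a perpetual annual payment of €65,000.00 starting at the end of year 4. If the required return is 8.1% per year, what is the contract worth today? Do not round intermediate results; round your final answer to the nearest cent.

€723752.04

PV of 3-year annuity: €34,400.00 × [1 − (1+0.081)^−3] / 0.081 = 88492.41647
Perpetuity value at year 3: €65,000.00 / 0.081 = 802469.13580
PV of perpetuity: 802469.13580 / (1+0.081)^3 = 635259.62794
Total PV = 88492.41647 + 635259.62794 = 723752.04441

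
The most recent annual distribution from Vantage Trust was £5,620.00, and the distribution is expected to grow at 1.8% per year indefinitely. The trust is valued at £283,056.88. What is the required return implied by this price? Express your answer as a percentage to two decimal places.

3.82%

D₁ = £5,620.00 × 1.018 = £5,721.1600
P = D₁/(r − g) ⇒ r = D₁/P + g = £5,721.1600/£283,056.88 + 0.018 = 0.020212 + 0.018 = 0.038212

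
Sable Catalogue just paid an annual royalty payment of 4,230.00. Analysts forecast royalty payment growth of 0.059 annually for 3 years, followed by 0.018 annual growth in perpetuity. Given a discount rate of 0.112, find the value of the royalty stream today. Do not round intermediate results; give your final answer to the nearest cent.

D_1 = 4479.57000
D_2 = 4743.86463
D_3 = 5023.75264
Terminal value at year 3: TV = D_3×(1+g_2)/(r−g_2) = 5114.18019/0.094 = 54406.17224
P_0 = D_1/(1+r)^1 + D_2/(1+r)^2 + D_3/(1+r)^3 + TV/(1+r)^3
    = 4028.39029 + 3836.38967 + 3653.54016 + 39567.06263 = 51085.38275

51085.38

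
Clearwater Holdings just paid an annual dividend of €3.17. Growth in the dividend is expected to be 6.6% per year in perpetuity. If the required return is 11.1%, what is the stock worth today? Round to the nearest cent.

D₁ = D₀ × (1 + g) = €3.17 × 1.066 = €3.3792
Growing perpetuity: P = D₁ / (r − g) = €3.3792 / (0.111 − 0.066) = €75.09

€75.09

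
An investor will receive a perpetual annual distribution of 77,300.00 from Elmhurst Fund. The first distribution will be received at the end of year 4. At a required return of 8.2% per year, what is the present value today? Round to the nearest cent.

Value at end of year 3: C / r = 77,300.00 / 0.082 = 942,682.9268
Discount to today: PV = 942,682.9268 / (1 + 0.082)^3 = 942,682.9268 / 1.266723 = 744,190.05

744190.05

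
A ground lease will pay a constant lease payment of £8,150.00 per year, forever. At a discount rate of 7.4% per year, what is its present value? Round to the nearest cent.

Level perpetuity: PV = C / r = £8,150.00 / 0.074 = £110,135.14

£110135.14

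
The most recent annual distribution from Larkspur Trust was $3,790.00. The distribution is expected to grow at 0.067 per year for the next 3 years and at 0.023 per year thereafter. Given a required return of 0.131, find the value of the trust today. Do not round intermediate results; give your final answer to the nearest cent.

$40274.76

D_1 = 4043.93000
D_2 = 4314.87331
D_3 = 4603.96982
Terminal value at year 3: TV = D_3×(1+g_2)/(r−g_2) = 4709.86113/0.108 = 43609.82526
P_0 = D_1/(1+r)^1 + D_2/(1+r)^2 + D_3/(1+r)^3 + TV/(1+r)^3
    = 3575.53492 + 3373.20580 + 3182.32590 + 30143.69811 = 40274.76474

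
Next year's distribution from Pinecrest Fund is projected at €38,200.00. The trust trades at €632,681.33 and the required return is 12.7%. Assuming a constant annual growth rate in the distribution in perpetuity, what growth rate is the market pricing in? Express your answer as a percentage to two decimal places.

P = D₁/(r−g) ⇒ g = r − D₁/P = 0.127 − €38,200.00/€632,681.33 = 0.066622

6.66%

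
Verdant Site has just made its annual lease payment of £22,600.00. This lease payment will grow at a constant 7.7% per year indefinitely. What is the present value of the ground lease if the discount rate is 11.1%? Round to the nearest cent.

£715888.24

D₁ = D₀ × (1 + g) = £22,600.00 × 1.077 = £24,340.2000
Growing perpetuity: P = D₁ / (r − g) = £24,340.2000 / (0.111 − 0.077) = £715,888.24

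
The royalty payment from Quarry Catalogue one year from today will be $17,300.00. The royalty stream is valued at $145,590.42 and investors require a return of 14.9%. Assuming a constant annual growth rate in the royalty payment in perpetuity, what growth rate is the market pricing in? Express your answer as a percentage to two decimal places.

3.02%

P = D₁/(r−g) ⇒ g = r − D₁/P = 0.149 − $17,300.00/$145,590.42 = 0.030174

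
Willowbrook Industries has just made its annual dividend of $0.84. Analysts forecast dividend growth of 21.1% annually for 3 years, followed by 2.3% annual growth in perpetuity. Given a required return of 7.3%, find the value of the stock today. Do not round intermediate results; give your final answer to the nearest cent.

D_1 = 1.01724
D_2 = 1.23188
D_3 = 1.49180
Terminal value at year 3: TV = D_3×(1+g_2)/(r−g_2) = 1.52612/0.05 = 30.52231
P_0 = D_1/(1+r)^1 + D_2/(1+r)^2 + D_3/(1+r)^3 + TV/(1+r)^3
    = 0.94803 + 1.06996 + 1.20757 + 24.70690 = 27.93246

$27.93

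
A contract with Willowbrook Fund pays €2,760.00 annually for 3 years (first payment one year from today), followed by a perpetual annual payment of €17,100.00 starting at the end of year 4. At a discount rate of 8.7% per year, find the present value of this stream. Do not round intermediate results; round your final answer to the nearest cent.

PV of 3-year annuity: €2,760.00 × [1 − (1+0.087)^−3] / 0.087 = 7023.89656
Perpetuity value at year 3: €17,100.00 / 0.087 = 196551.72414
PV of perpetuity: 196551.72414 / (1+0.087)^3 = 153034.10414
Total PV = 7023.89656 + 153034.10414 = 160058.00070

€160058.00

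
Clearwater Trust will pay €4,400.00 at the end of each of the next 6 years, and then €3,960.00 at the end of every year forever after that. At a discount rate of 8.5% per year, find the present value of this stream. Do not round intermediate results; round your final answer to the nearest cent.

PV of 6-year annuity: €4,400.00 × [1 − (1+0.085)^−6] / 0.085 = 20035.78355
Perpetuity value at year 6: €3,960.00 / 0.085 = 46588.23529
PV of perpetuity: 46588.23529 / (1+0.085)^6 = 28556.03010
Total PV = 20035.78355 + 28556.03010 = 48591.81365

€48591.81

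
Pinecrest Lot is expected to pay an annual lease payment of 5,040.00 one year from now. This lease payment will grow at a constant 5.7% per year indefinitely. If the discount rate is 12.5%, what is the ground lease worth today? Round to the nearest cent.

74117.65

Growing perpetuity: P = D₁ / (r − g) = 5,040.0000 / (0.125 − 0.057) = 74,117.65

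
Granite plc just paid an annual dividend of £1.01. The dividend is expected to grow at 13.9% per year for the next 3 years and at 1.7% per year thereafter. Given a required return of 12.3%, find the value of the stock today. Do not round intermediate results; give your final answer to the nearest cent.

D_1 = 1.15039
D_2 = 1.31029
D_3 = 1.49243
Terminal value at year 3: TV = D_3×(1+g_2)/(r−g_2) = 1.51780/0.106 = 14.31883
P_0 = D_1/(1+r)^1 + D_2/(1+r)^2 + D_3/(1+r)^3 + TV/(1+r)^3
    = 1.02439 + 1.03899 + 1.05379 + 10.11040 = 13.22756

£13.23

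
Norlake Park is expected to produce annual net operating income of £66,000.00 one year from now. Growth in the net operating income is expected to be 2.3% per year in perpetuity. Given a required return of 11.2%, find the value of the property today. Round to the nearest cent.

£741573.03

Growing perpetuity: P = D₁ / (r − g) = £66,000.0000 / (0.112 − 0.023) = £741,573.03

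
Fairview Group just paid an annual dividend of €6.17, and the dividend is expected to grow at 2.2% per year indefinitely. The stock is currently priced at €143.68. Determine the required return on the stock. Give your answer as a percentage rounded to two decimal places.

6.59%

D₁ = €6.17 × 1.022 = €6.3057
P = D₁/(r − g) ⇒ r = D₁/P + g = €6.3057/€143.68 + 0.022 = 0.043887 + 0.022 = 0.065887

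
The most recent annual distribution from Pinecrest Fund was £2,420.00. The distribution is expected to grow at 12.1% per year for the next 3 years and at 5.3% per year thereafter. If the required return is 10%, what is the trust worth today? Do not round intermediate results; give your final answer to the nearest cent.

£64923.93

D_1 = 2712.82000
D_2 = 3041.07122
D_3 = 3409.04084
Terminal value at year 3: TV = D_3×(1+g_2)/(r−g_2) = 3589.72000/0.047 = 76377.02132
P_0 = D_1/(1+r)^1 + D_2/(1+r)^2 + D_3/(1+r)^3 + TV/(1+r)^3
    = 2466.20000 + 2513.28200 + 2561.26284 + 57383.18657 = 64923.93140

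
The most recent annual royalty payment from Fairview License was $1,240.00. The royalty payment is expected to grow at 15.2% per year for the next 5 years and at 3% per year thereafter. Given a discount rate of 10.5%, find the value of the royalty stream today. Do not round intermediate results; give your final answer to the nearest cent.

D_1 = 1428.48000
D_2 = 1645.60896
D_3 = 1895.74152
D_4 = 2183.89423
D_5 = 2515.84616
Terminal value at year 5: TV = D_5×(1+g_2)/(r−g_2) = 2591.32154/0.075 = 34550.95389
P_0 = D_1/(1+r)^1 + D_2/(1+r)^2 + D_3/(1+r)^3 + D_4/(1+r)^4 + D_5/(1+r)^5 + TV/(1+r)^5
    = 1292.74208 + 1347.72749 + 1405.05165 + 1464.81402 + 1527.11833 + 20972.42509 = 28009.87866

$28009.88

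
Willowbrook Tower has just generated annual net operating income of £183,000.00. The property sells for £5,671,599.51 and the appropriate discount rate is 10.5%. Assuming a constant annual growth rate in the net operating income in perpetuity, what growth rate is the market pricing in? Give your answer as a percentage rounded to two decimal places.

7.05%

P = D₀(1+g)/(r−g) ⇒ P(r−g) = D₀(1+g) ⇒ g(P+D₀) = P·r − D₀
g = (P·r − D₀)/(P + D₀) = (£5,671,599.51×0.105 − £183,000.00) / (£5,671,599.51 + £183,000.00) = 0.070460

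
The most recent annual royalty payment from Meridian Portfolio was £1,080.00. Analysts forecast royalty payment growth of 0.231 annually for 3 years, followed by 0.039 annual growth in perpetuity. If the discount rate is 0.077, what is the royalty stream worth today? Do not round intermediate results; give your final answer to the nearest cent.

D_1 = 1329.48000
D_2 = 1636.58988
D_3 = 2014.64214
Terminal value at year 3: TV = D_3×(1+g_2)/(r−g_2) = 2093.21319/0.038 = 55084.55752
P_0 = D_1/(1+r)^1 + D_2/(1+r)^2 + D_3/(1+r)^3 + TV/(1+r)^3
    = 1234.42897 + 1410.93970 + 1612.68967 + 44094.33074 = 48352.38909

£48352.39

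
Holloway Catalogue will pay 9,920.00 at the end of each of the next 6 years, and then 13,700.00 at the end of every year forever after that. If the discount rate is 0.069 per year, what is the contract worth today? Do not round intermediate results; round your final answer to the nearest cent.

180477.45

PV of 6-year annuity: 9,920.00 × [1 − (1+0.069)^−6] / 0.069 = 47430.39896
Perpetuity value at year 6: 13,700.00 / 0.069 = 198550.72464
PV of perpetuity: 198550.72464 / (1+0.069)^6 = 133047.04866
Total PV = 47430.39896 + 133047.04866 = 180477.44762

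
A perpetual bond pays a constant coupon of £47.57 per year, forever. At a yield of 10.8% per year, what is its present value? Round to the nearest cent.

£440.46

Level perpetuity: PV = C / r = £47.57 / 0.108 = £440.46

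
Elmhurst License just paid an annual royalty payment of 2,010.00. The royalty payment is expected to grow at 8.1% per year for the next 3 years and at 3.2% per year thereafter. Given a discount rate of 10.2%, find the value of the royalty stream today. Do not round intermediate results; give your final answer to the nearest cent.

33774.22

D_1 = 2172.81000
D_2 = 2348.80761
D_3 = 2539.06103
Terminal value at year 3: TV = D_3×(1+g_2)/(r−g_2) = 2620.31098/0.07 = 37433.01399
P_0 = D_1/(1+r)^1 + D_2/(1+r)^2 + D_3/(1+r)^3 + TV/(1+r)^3
    = 1971.69691 + 1934.12374 + 1897.26658 + 27971.13008 = 33774.21732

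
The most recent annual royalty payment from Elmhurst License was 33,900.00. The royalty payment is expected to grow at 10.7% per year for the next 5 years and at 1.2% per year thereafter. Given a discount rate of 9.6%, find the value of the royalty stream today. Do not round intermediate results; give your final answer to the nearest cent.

603997.45

D_1 = 37527.30000
D_2 = 41542.72110
D_3 = 45987.79226
D_4 = 50908.48603
D_5 = 56355.69403
Terminal value at year 5: TV = D_5×(1+g_2)/(r−g_2) = 57031.96236/0.084 = 678951.93289
P_0 = D_1/(1+r)^1 + D_2/(1+r)^2 + D_3/(1+r)^3 + D_4/(1+r)^4 + D_5/(1+r)^5 + TV/(1+r)^5
    = 34240.23723 + 34583.88924 + 34930.99032 + 35281.57508 + 35635.67848 + 429325.07879 = 603997.44913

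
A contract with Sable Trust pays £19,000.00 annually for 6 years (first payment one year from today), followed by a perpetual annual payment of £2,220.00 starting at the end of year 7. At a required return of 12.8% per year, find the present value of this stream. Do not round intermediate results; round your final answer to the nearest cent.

PV of 6-year annuity: £19,000.00 × [1 − (1+0.128)^−6] / 0.128 = 76378.36684
Perpetuity value at year 6: £2,220.00 / 0.128 = 17343.75000
PV of perpetuity: 17343.75000 / (1+0.128)^6 = 8419.54082
Total PV = 76378.36684 + 8419.54082 = 84797.90767

£84797.91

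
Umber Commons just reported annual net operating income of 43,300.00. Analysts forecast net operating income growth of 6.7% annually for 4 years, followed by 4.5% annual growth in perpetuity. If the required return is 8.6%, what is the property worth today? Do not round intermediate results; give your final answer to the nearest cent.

1194147.92

D_1 = 46201.10000
D_2 = 49296.57370
D_3 = 52599.44414
D_4 = 56123.60690
Terminal value at year 4: TV = D_4×(1+g_2)/(r−g_2) = 58649.16921/0.041 = 1430467.54160
P_0 = D_1/(1+r)^1 + D_2/(1+r)^2 + D_3/(1+r)^3 + D_4/(1+r)^4 + TV/(1+r)^4
    = 42542.44936 + 41798.15236 + 41066.87713 + 40348.39586 + 1028392.04077 = 1194147.91548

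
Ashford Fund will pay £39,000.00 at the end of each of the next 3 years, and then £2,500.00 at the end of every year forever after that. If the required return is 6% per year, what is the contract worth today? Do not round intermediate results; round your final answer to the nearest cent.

£139231.60

PV of 3-year annuity: £39,000.00 × [1 − (1+0.06)^−3] / 0.06 = 104247.46603
Perpetuity value at year 3: £2,500.00 / 0.06 = 41666.66667
PV of perpetuity: 41666.66667 / (1+0.06)^3 = 34984.13679
Total PV = 104247.46603 + 34984.13679 = 139231.60282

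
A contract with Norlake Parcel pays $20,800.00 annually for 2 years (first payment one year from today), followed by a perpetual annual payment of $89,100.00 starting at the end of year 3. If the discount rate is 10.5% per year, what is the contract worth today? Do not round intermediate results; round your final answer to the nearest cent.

PV of 2-year annuity: $20,800.00 × [1 − (1+0.105)^−2] / 0.105 = 35858.39766
Perpetuity value at year 2: $89,100.00 / 0.105 = 848571.42857
PV of perpetuity: 848571.42857 / (1+0.105)^2 = 694966.46553
Total PV = 35858.39766 + 694966.46553 = 730824.86319

$730824.86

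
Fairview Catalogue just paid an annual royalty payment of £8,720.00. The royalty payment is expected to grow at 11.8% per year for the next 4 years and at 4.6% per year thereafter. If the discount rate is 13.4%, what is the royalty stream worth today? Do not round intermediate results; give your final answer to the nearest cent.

£131588.95

D_1 = 9748.96000
D_2 = 10899.33728
D_3 = 12185.45908
D_4 = 13623.34325
Terminal value at year 4: TV = D_4×(1+g_2)/(r−g_2) = 14250.01704/0.088 = 161932.01182
P_0 = D_1/(1+r)^1 + D_2/(1+r)^2 + D_3/(1+r)^3 + D_4/(1+r)^4 + TV/(1+r)^4
    = 8596.96649 + 8475.66890 + 8356.08275 + 8238.18387 + 97922.04919 = 131588.95120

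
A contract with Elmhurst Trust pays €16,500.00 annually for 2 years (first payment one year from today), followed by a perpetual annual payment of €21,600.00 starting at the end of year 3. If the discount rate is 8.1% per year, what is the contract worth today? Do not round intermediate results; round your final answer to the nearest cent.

€257584.47

PV of 2-year annuity: €16,500.00 × [1 − (1+0.081)^−2] / 0.081 = 29383.57518
Perpetuity value at year 2: €21,600.00 / 0.081 = 266666.66667
PV of perpetuity: 266666.66667 / (1+0.081)^2 = 228200.89552
Total PV = 29383.57518 + 228200.89552 = 257584.47070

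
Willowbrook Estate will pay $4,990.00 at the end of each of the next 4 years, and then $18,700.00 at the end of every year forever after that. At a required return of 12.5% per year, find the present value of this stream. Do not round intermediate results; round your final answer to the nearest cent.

$108392.68

PV of 4-year annuity: $4,990.00 × [1 − (1+0.125)^−4] / 0.125 = 14998.14053
Perpetuity value at year 4: $18,700.00 / 0.125 = 149600.00000
PV of perpetuity: 149600.00000 / (1+0.125)^4 = 93394.54351
Total PV = 14998.14053 + 93394.54351 = 108392.68404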